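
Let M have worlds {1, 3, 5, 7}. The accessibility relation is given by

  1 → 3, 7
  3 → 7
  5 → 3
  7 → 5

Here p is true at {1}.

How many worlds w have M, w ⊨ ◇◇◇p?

0

1: successors {3, 7}; ◇◇p there: 3:F, 7:F. ✗
3: successors {7}; ◇◇p there: 7:F. ✗
5: successors {3}; ◇◇p there: 3:F. ✗
7: successors {5}; ◇◇p there: 5:F. ✗
Satisfying worlds: ∅.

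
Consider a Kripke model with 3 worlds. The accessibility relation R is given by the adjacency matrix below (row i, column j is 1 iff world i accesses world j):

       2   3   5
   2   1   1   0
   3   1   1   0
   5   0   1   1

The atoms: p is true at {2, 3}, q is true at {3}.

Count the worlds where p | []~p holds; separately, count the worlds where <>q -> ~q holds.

For p | []~p:
2: p is T, []~p is F. ✓
3: p is T, []~p is F. ✓
5: p is F, []~p is F. ✗
— 2 worlds.
For <>q -> ~q:
2: <>q is T, ~q is T. ✓
3: <>q is T, ~q is F. ✗
5: <>q is T, ~q is T. ✓
— 2 worlds.

2 and 2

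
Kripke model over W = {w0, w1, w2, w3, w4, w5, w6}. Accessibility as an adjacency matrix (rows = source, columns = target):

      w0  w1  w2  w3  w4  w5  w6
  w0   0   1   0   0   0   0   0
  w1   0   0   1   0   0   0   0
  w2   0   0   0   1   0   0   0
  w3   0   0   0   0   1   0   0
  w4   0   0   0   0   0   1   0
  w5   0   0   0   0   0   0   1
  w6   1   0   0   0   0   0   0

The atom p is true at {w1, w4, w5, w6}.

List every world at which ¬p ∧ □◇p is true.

{w2, w3}

w0: ¬p is T, □◇p is F. ✗
w1: ¬p is F, □◇p is F. ✗
w2: ¬p is T, □◇p is T. ✓
w3: ¬p is T, □◇p is T. ✓
w4: ¬p is F, □◇p is T. ✗
w5: ¬p is F, □◇p is F. ✗
w6: ¬p is F, □◇p is T. ✗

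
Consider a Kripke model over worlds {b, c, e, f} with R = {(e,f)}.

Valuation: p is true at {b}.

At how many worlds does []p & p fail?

b: []p is T, p is T. ✓
c: []p is T, p is F. ✗
e: []p is F, p is F. ✗
f: []p is T, p is F. ✗
Satisfying worlds: {b}.
So []p & p fails at the other 3 worlds.

3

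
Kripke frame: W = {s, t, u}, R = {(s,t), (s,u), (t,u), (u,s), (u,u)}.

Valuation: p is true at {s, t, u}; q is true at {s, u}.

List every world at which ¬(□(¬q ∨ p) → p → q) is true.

s: □(¬q ∨ p) → p → q is T. ✗
t: □(¬q ∨ p) → p → q is F. ✓
u: □(¬q ∨ p) → p → q is T. ✗

{t}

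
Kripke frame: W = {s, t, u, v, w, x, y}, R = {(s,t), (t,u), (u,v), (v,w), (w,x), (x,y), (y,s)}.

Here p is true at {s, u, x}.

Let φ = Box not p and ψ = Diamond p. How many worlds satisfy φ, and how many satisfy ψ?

For Box not p:
s: successors {t}; not p there: t:T. ✓
t: successors {u}; not p there: u:F. ✗
u: successors {v}; not p there: v:T. ✓
v: successors {w}; not p there: w:T. ✓
w: successors {x}; not p there: x:F. ✗
x: successors {y}; not p there: y:T. ✓
y: successors {s}; not p there: s:F. ✗
— 4 worlds.
For Diamond p:
s: successors {t}; p there: t:F. ✗
t: successors {u}; p there: u:T. ✓
u: successors {v}; p there: v:F. ✗
v: successors {w}; p there: w:F. ✗
w: successors {x}; p there: x:T. ✓
x: successors {y}; p there: y:F. ✗
y: successors {s}; p there: s:T. ✓
— 3 worlds.

4 and 3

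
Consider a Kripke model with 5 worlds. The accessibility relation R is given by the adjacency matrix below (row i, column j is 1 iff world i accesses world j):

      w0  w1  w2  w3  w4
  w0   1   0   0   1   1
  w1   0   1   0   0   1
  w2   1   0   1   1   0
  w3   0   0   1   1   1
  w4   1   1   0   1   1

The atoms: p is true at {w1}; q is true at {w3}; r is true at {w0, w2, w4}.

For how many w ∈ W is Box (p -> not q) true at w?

5

w0: successors {w0, w3, w4}; p -> not q there: w0:T, w3:T, w4:T. ✓
w1: successors {w1, w4}; p -> not q there: w1:T, w4:T. ✓
w2: successors {w0, w2, w3}; p -> not q there: w0:T, w2:T, w3:T. ✓
w3: successors {w2, w3, w4}; p -> not q there: w2:T, w3:T, w4:T. ✓
w4: successors {w0, w1, w3, w4}; p -> not q there: w0:T, w1:T, w3:T, w4:T. ✓
Satisfying worlds: {w0, w1, w2, w3, w4}.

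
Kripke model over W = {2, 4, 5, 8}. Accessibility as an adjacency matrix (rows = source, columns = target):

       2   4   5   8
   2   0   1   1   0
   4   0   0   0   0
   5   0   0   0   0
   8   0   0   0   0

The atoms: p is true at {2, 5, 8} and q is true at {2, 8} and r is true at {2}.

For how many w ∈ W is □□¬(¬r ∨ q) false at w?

2: successors {4, 5}; □¬(¬r ∨ q) there: 4:T, 5:T. ✓
4: no successors, so □□¬(¬r ∨ q) holds vacuously. ✓
5: no successors, so □□¬(¬r ∨ q) holds vacuously. ✓
8: no successors, so □□¬(¬r ∨ q) holds vacuously. ✓
Satisfying worlds: {2, 4, 5, 8}.
So □□¬(¬r ∨ q) fails at the other 0 worlds.

0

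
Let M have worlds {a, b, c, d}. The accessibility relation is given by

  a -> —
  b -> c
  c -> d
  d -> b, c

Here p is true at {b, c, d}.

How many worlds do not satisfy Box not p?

3

a: no successors, so Box not p holds vacuously. ✓
b: successors {c}; not p there: c:F. ✗
c: successors {d}; not p there: d:F. ✗
d: successors {b, c}; not p there: b:F, c:F. ✗
Satisfying worlds: {a}.
So Box not p fails at the other 3 worlds.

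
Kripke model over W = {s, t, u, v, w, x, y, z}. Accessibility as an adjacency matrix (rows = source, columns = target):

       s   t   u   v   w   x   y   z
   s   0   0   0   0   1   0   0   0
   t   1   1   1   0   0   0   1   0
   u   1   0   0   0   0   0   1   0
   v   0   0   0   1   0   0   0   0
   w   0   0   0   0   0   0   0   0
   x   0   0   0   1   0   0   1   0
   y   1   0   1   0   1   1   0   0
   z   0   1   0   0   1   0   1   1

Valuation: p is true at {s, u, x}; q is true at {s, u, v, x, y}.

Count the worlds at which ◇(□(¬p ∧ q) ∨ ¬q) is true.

6

s: successors {w}; □(¬p ∧ q) ∨ ¬q there: w:T. ✓
t: successors {s, t, u, y}; □(¬p ∧ q) ∨ ¬q there: s:F, t:T, u:F, y:F. ✓
u: successors {s, y}; □(¬p ∧ q) ∨ ¬q there: s:F, y:F. ✗
v: successors {v}; □(¬p ∧ q) ∨ ¬q there: v:T. ✓
w: no successors, so ◇(□(¬p ∧ q) ∨ ¬q) fails. ✗
x: successors {v, y}; □(¬p ∧ q) ∨ ¬q there: v:T, y:F. ✓
y: successors {s, u, w, x}; □(¬p ∧ q) ∨ ¬q there: s:F, u:F, w:T, x:T. ✓
z: successors {t, w, y, z}; □(¬p ∧ q) ∨ ¬q there: t:T, w:T, y:F, z:T. ✓
Satisfying worlds: {s, t, v, x, y, z}.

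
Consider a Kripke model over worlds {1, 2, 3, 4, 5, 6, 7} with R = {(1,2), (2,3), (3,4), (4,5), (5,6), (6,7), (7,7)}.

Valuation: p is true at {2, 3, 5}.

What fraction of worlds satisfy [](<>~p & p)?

2/7

1: successors {2}; <>~p & p there: 2:F. ✗
2: successors {3}; <>~p & p there: 3:T. ✓
3: successors {4}; <>~p & p there: 4:F. ✗
4: successors {5}; <>~p & p there: 5:T. ✓
5: successors {6}; <>~p & p there: 6:F. ✗
6: successors {7}; <>~p & p there: 7:F. ✗
7: successors {7}; <>~p & p there: 7:F. ✗
That's 2 of 7 worlds, so 2/7.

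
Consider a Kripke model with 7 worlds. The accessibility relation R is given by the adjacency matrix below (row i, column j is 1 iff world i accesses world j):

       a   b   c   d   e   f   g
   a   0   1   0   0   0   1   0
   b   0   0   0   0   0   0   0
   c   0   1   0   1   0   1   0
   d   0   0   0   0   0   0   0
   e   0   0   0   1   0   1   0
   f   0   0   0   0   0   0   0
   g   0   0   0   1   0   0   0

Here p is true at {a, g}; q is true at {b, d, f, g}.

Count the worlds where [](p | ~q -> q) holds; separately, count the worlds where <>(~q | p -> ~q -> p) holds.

For [](p | ~q -> q):
a: successors {b, f}; p | ~q -> q there: b:T, f:T. ✓
b: no successors, so [](p | ~q -> q) holds vacuously. ✓
c: successors {b, d, f}; p | ~q -> q there: b:T, d:T, f:T. ✓
d: no successors, so [](p | ~q -> q) holds vacuously. ✓
e: successors {d, f}; p | ~q -> q there: d:T, f:T. ✓
f: no successors, so [](p | ~q -> q) holds vacuously. ✓
g: successors {d}; p | ~q -> q there: d:T. ✓
— 7 worlds.
For <>(~q | p -> ~q -> p):
a: successors {b, f}; ~q | p -> ~q -> p there: b:T, f:T. ✓
b: no successors, so <>(~q | p -> ~q -> p) fails. ✗
c: successors {b, d, f}; ~q | p -> ~q -> p there: b:T, d:T, f:T. ✓
d: no successors, so <>(~q | p -> ~q -> p) fails. ✗
e: successors {d, f}; ~q | p -> ~q -> p there: d:T, f:T. ✓
f: no successors, so <>(~q | p -> ~q -> p) fails. ✗
g: successors {d}; ~q | p -> ~q -> p there: d:T. ✓
— 4 worlds.

7 and 4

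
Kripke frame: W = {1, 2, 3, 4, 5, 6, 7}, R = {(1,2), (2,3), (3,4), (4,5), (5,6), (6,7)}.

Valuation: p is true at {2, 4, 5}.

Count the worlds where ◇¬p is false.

1: successors {2}; ¬p there: 2:F. ✗
2: successors {3}; ¬p there: 3:T. ✓
3: successors {4}; ¬p there: 4:F. ✗
4: successors {5}; ¬p there: 5:F. ✗
5: successors {6}; ¬p there: 6:T. ✓
6: successors {7}; ¬p there: 7:T. ✓
7: no successors, so ◇¬p fails. ✗
Satisfying worlds: {2, 5, 6}.
So ◇¬p fails at the other 4 worlds.

4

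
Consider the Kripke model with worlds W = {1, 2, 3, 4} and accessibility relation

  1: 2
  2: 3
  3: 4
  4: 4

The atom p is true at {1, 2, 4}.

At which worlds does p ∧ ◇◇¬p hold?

1: p is T, ◇◇¬p is T. ✓
2: p is T, ◇◇¬p is F. ✗
3: p is F, ◇◇¬p is F. ✗
4: p is T, ◇◇¬p is F. ✗

{1}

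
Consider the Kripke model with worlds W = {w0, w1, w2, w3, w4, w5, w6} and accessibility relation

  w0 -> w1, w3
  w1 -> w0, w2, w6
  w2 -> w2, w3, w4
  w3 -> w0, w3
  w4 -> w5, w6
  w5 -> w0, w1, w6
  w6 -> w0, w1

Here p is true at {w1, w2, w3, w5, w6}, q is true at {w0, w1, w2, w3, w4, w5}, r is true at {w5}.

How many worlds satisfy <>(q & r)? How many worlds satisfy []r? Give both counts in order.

1 and 0

For <>(q & r):
w0: successors {w1, w3}; q & r there: w1:F, w3:F. ✗
w1: successors {w0, w2, w6}; q & r there: w0:F, w2:F, w6:F. ✗
w2: successors {w2, w3, w4}; q & r there: w2:F, w3:F, w4:F. ✗
w3: successors {w0, w3}; q & r there: w0:F, w3:F. ✗
w4: successors {w5, w6}; q & r there: w5:T, w6:F. ✓
w5: successors {w0, w1, w6}; q & r there: w0:F, w1:F, w6:F. ✗
w6: successors {w0, w1}; q & r there: w0:F, w1:F. ✗
— 1 world.
For []r:
w0: successors {w1, w3}; r there: w1:F, w3:F. ✗
w1: successors {w0, w2, w6}; r there: w0:F, w2:F, w6:F. ✗
w2: successors {w2, w3, w4}; r there: w2:F, w3:F, w4:F. ✗
w3: successors {w0, w3}; r there: w0:F, w3:F. ✗
w4: successors {w5, w6}; r there: w5:T, w6:F. ✗
w5: successors {w0, w1, w6}; r there: w0:F, w1:F, w6:F. ✗
w6: successors {w0, w1}; r there: w0:F, w1:F. ✗
— 0 worlds.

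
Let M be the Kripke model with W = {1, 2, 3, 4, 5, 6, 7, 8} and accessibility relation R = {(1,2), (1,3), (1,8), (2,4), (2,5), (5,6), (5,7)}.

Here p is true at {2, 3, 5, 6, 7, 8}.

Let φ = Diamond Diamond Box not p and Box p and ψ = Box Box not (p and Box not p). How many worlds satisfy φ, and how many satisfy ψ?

1 and 7

For Diamond Diamond Box not p and Box p:
1: Diamond Diamond Box not p is T, Box p is T. ✓
2: Diamond Diamond Box not p is T, Box p is F. ✗
3: Diamond Diamond Box not p is F, Box p is T. ✗
4: Diamond Diamond Box not p is F, Box p is T. ✗
5: Diamond Diamond Box not p is F, Box p is T. ✗
6: Diamond Diamond Box not p is F, Box p is T. ✗
7: Diamond Diamond Box not p is F, Box p is T. ✗
8: Diamond Diamond Box not p is F, Box p is T. ✗
— 1 world.
For Box Box not (p and Box not p):
1: successors {2, 3, 8}; Box not (p and Box not p) there: 2:T, 3:T, 8:T. ✓
2: successors {4, 5}; Box not (p and Box not p) there: 4:T, 5:F. ✗
3: no successors, so Box Box not (p and Box not p) holds vacuously. ✓
4: no successors, so Box Box not (p and Box not p) holds vacuously. ✓
5: successors {6, 7}; Box not (p and Box not p) there: 6:T, 7:T. ✓
6: no successors, so Box Box not (p and Box not p) holds vacuously. ✓
7: no successors, so Box Box not (p and Box not p) holds vacuously. ✓
8: no successors, so Box Box not (p and Box not p) holds vacuously. ✓
— 7 worlds.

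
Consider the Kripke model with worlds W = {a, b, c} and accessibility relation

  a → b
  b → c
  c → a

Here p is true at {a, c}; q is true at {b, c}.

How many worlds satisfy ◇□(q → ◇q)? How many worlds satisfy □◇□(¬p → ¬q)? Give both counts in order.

For ◇□(q → ◇q):
a: successors {b}; □(q → ◇q) there: b:F. ✗
b: successors {c}; □(q → ◇q) there: c:T. ✓
c: successors {a}; □(q → ◇q) there: a:T. ✓
— 2 worlds.
For □◇□(¬p → ¬q):
a: successors {b}; ◇□(¬p → ¬q) there: b:T. ✓
b: successors {c}; ◇□(¬p → ¬q) there: c:F. ✗
c: successors {a}; ◇□(¬p → ¬q) there: a:T. ✓
— 2 worlds.

2 and 2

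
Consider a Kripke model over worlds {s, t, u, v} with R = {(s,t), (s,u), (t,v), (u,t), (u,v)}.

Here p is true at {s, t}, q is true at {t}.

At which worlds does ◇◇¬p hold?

s: successors {t, u}; ◇¬p there: t:T, u:T. ✓
t: successors {v}; ◇¬p there: v:F. ✗
u: successors {t, v}; ◇¬p there: t:T, v:F. ✓
v: no successors, so ◇◇¬p fails. ✗

{s, u}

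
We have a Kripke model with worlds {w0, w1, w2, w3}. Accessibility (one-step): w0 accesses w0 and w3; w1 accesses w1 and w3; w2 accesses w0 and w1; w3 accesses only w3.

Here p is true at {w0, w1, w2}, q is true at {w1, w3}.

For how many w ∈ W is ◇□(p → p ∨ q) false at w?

0

w0: successors {w0, w3}; □(p → p ∨ q) there: w0:T, w3:T. ✓
w1: successors {w1, w3}; □(p → p ∨ q) there: w1:T, w3:T. ✓
w2: successors {w0, w1}; □(p → p ∨ q) there: w0:T, w1:T. ✓
w3: successors {w3}; □(p → p ∨ q) there: w3:T. ✓
Satisfying worlds: {w0, w1, w2, w3}.
So ◇□(p → p ∨ q) fails at the other 0 worlds.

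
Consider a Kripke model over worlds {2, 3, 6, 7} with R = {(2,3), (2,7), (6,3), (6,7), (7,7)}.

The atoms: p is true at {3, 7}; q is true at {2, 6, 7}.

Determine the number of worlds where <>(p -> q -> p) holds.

3

2: successors {3, 7}; p -> q -> p there: 3:T, 7:T. ✓
3: no successors, so <>(p -> q -> p) fails. ✗
6: successors {3, 7}; p -> q -> p there: 3:T, 7:T. ✓
7: successors {7}; p -> q -> p there: 7:T. ✓
Satisfying worlds: {2, 6, 7}.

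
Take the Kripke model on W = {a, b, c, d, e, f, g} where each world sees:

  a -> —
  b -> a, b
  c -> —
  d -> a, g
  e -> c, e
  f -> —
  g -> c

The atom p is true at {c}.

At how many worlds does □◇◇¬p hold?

a: no successors, so □◇◇¬p holds vacuously. ✓
b: successors {a, b}; ◇◇¬p there: a:F, b:T. ✗
c: no successors, so □◇◇¬p holds vacuously. ✓
d: successors {a, g}; ◇◇¬p there: a:F, g:F. ✗
e: successors {c, e}; ◇◇¬p there: c:F, e:T. ✗
f: no successors, so □◇◇¬p holds vacuously. ✓
g: successors {c}; ◇◇¬p there: c:F. ✗
Satisfying worlds: {a, c, f}.

3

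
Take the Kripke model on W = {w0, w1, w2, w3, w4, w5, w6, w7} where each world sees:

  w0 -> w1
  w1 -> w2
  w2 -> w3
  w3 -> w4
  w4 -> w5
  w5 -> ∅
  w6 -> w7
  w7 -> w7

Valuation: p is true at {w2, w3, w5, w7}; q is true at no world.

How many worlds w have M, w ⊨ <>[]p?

6

w0: successors {w1}; []p there: w1:T. ✓
w1: successors {w2}; []p there: w2:T. ✓
w2: successors {w3}; []p there: w3:F. ✗
w3: successors {w4}; []p there: w4:T. ✓
w4: successors {w5}; []p there: w5:T. ✓
w5: no successors, so <>[]p fails. ✗
w6: successors {w7}; []p there: w7:T. ✓
w7: successors {w7}; []p there: w7:T. ✓
Satisfying worlds: {w0, w1, w3, w4, w6, w7}.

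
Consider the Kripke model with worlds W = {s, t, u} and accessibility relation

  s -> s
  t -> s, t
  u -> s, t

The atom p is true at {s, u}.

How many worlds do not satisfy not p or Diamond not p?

1

s: not p is F, Diamond not p is F. ✗
t: not p is T, Diamond not p is T. ✓
u: not p is F, Diamond not p is T. ✓
Satisfying worlds: {t, u}.
So not p or Diamond not p fails at the other 1 world.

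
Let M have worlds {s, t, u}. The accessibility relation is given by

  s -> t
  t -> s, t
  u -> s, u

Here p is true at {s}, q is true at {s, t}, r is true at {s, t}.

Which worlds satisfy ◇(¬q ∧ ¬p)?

s: successors {t}; ¬q ∧ ¬p there: t:F. ✗
t: successors {s, t}; ¬q ∧ ¬p there: s:F, t:F. ✗
u: successors {s, u}; ¬q ∧ ¬p there: s:F, u:T. ✓

{u}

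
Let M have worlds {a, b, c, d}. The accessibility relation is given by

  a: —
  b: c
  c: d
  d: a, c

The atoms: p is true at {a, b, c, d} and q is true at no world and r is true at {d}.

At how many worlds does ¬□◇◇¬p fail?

1

a: □◇◇¬p is T. ✗
b: □◇◇¬p is F. ✓
c: □◇◇¬p is F. ✓
d: □◇◇¬p is F. ✓
Satisfying worlds: {b, c, d}.
So ¬□◇◇¬p fails at the other 1 world.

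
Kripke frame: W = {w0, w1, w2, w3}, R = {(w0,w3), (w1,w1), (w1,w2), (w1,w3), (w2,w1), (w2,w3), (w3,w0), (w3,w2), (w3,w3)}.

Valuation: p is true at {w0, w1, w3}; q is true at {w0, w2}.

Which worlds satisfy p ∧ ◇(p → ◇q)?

w0: p is T, ◇(p → ◇q) is T. ✓
w1: p is T, ◇(p → ◇q) is T. ✓
w2: p is F, ◇(p → ◇q) is T. ✗
w3: p is T, ◇(p → ◇q) is T. ✓

{w0, w1, w3}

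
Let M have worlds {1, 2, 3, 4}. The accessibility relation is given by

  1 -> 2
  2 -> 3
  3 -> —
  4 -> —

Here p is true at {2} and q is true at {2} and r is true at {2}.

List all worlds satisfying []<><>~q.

1: successors {2}; <><>~q there: 2:F. ✗
2: successors {3}; <><>~q there: 3:F. ✗
3: no successors, so []<><>~q holds vacuously. ✓
4: no successors, so []<><>~q holds vacuously. ✓

{3, 4}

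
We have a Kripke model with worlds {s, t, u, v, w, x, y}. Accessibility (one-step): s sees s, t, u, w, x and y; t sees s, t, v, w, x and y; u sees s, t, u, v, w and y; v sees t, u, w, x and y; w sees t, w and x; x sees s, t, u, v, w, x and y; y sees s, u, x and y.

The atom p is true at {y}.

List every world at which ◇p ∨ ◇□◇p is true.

s: ◇p is T, ◇□◇p is T. ✓
t: ◇p is T, ◇□◇p is T. ✓
u: ◇p is T, ◇□◇p is T. ✓
v: ◇p is T, ◇□◇p is T. ✓
w: ◇p is F, ◇□◇p is F. ✗
x: ◇p is T, ◇□◇p is T. ✓
y: ◇p is T, ◇□◇p is T. ✓

{s, t, u, v, x, y}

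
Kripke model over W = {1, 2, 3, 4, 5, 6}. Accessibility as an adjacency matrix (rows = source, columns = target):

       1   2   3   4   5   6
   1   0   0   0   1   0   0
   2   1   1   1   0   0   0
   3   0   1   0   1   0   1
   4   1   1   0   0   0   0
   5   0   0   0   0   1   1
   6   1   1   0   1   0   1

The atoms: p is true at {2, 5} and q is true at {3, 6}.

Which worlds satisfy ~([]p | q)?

{1, 2, 4, 5}

1: []p | q is F. ✓
2: []p | q is F. ✓
3: []p | q is T. ✗
4: []p | q is F. ✓
5: []p | q is F. ✓
6: []p | q is T. ✗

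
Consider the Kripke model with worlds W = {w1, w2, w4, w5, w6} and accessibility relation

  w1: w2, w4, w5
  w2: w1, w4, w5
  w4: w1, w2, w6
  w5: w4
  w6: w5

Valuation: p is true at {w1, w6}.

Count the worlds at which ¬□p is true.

5

w1: □p is F. ✓
w2: □p is F. ✓
w4: □p is F. ✓
w5: □p is F. ✓
w6: □p is F. ✓
Satisfying worlds: {w1, w2, w4, w5, w6}.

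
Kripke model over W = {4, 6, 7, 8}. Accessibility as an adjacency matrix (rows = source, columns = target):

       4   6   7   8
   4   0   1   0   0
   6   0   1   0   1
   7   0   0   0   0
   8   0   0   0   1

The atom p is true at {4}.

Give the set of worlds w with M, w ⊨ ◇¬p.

4: successors {6}; ¬p there: 6:T. ✓
6: successors {6, 8}; ¬p there: 6:T, 8:T. ✓
7: no successors, so ◇¬p fails. ✗
8: successors {8}; ¬p there: 8:T. ✓

{4, 6, 8}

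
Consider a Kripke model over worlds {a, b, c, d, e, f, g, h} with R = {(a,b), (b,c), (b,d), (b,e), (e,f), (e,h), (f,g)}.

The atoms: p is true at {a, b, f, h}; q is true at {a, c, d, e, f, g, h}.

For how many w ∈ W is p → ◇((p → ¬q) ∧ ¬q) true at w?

a: p is T, ◇((p → ¬q) ∧ ¬q) is T. ✓
b: p is T, ◇((p → ¬q) ∧ ¬q) is F. ✗
c: p is F, ◇((p → ¬q) ∧ ¬q) is F. ✓
d: p is F, ◇((p → ¬q) ∧ ¬q) is F. ✓
e: p is F, ◇((p → ¬q) ∧ ¬q) is F. ✓
f: p is T, ◇((p → ¬q) ∧ ¬q) is F. ✗
g: p is F, ◇((p → ¬q) ∧ ¬q) is F. ✓
h: p is T, ◇((p → ¬q) ∧ ¬q) is F. ✗
Satisfying worlds: {a, c, d, e, g}.

5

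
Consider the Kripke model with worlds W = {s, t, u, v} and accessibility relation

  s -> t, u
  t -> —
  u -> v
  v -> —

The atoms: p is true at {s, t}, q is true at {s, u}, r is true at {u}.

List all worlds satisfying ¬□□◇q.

s: □□◇q is F. ✓
t: □□◇q is T. ✗
u: □□◇q is T. ✗
v: □□◇q is T. ✗

{s}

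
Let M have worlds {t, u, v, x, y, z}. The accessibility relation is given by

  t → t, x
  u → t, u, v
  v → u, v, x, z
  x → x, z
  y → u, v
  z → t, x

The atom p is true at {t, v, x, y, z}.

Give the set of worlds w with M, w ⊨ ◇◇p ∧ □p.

t: ◇◇p is T, □p is T. ✓
u: ◇◇p is T, □p is F. ✗
v: ◇◇p is T, □p is F. ✗
x: ◇◇p is T, □p is T. ✓
y: ◇◇p is T, □p is F. ✗
z: ◇◇p is T, □p is T. ✓

{t, x, z}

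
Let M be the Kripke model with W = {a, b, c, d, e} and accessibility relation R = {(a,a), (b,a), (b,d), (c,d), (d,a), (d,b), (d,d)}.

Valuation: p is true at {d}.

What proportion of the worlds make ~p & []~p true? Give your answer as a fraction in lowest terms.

2/5

a: ~p is T, []~p is T. ✓
b: ~p is T, []~p is F. ✗
c: ~p is T, []~p is F. ✗
d: ~p is F, []~p is F. ✗
e: ~p is T, []~p is T. ✓
That's 2 of 5 worlds, so 2/5.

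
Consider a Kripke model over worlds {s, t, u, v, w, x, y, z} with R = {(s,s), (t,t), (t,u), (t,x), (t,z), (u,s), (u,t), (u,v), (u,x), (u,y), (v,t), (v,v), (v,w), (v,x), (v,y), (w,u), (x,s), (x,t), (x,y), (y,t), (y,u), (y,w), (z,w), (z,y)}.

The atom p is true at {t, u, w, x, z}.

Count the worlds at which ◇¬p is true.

5

s: successors {s}; ¬p there: s:T. ✓
t: successors {t, u, x, z}; ¬p there: t:F, u:F, x:F, z:F. ✗
u: successors {s, t, v, x, y}; ¬p there: s:T, t:F, v:T, x:F, y:T. ✓
v: successors {t, v, w, x, y}; ¬p there: t:F, v:T, w:F, x:F, y:T. ✓
w: successors {u}; ¬p there: u:F. ✗
x: successors {s, t, y}; ¬p there: s:T, t:F, y:T. ✓
y: successors {t, u, w}; ¬p there: t:F, u:F, w:F. ✗
z: successors {w, y}; ¬p there: w:F, y:T. ✓
Satisfying worlds: {s, u, v, x, z}.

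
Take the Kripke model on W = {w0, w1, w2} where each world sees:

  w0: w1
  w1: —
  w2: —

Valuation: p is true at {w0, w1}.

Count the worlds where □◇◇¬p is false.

w0: successors {w1}; ◇◇¬p there: w1:F. ✗
w1: no successors, so □◇◇¬p holds vacuously. ✓
w2: no successors, so □◇◇¬p holds vacuously. ✓
Satisfying worlds: {w1, w2}.
So □◇◇¬p fails at the other 1 world.

1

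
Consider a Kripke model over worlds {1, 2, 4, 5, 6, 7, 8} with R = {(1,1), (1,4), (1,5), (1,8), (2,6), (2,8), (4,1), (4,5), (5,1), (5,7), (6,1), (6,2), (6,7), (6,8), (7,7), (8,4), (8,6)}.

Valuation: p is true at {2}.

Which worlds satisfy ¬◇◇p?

1: ◇◇p is F. ✓
2: ◇◇p is T. ✗
4: ◇◇p is F. ✓
5: ◇◇p is F. ✓
6: ◇◇p is F. ✓
7: ◇◇p is F. ✓
8: ◇◇p is T. ✗

{1, 4, 5, 6, 7}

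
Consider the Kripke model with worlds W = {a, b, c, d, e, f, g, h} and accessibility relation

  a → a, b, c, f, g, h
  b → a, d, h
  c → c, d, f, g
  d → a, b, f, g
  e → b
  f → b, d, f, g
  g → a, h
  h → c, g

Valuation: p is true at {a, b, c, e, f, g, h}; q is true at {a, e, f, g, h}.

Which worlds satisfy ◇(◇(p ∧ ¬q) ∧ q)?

{a, b, c, d, f, g}

a: successors {a, b, c, f, g, h}; ◇(p ∧ ¬q) ∧ q there: a:T, b:F, c:F, f:T, g:F, h:T. ✓
b: successors {a, d, h}; ◇(p ∧ ¬q) ∧ q there: a:T, d:F, h:T. ✓
c: successors {c, d, f, g}; ◇(p ∧ ¬q) ∧ q there: c:F, d:F, f:T, g:F. ✓
d: successors {a, b, f, g}; ◇(p ∧ ¬q) ∧ q there: a:T, b:F, f:T, g:F. ✓
e: successors {b}; ◇(p ∧ ¬q) ∧ q there: b:F. ✗
f: successors {b, d, f, g}; ◇(p ∧ ¬q) ∧ q there: b:F, d:F, f:T, g:F. ✓
g: successors {a, h}; ◇(p ∧ ¬q) ∧ q there: a:T, h:T. ✓
h: successors {c, g}; ◇(p ∧ ¬q) ∧ q there: c:F, g:F. ✗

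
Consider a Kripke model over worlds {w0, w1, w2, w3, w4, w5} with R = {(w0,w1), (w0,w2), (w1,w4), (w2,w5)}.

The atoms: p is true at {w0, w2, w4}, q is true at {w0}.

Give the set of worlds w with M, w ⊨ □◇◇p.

{w3, w4, w5}

w0: successors {w1, w2}; ◇◇p there: w1:F, w2:F. ✗
w1: successors {w4}; ◇◇p there: w4:F. ✗
w2: successors {w5}; ◇◇p there: w5:F. ✗
w3: no successors, so □◇◇p holds vacuously. ✓
w4: no successors, so □◇◇p holds vacuously. ✓
w5: no successors, so □◇◇p holds vacuously. ✓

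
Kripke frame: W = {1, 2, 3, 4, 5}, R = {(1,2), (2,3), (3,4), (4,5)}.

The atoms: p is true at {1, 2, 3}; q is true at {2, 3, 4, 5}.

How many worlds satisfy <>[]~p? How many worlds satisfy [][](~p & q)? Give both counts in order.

For <>[]~p:
1: successors {2}; []~p there: 2:F. ✗
2: successors {3}; []~p there: 3:T. ✓
3: successors {4}; []~p there: 4:T. ✓
4: successors {5}; []~p there: 5:T. ✓
5: no successors, so <>[]~p fails. ✗
— 3 worlds.
For [][](~p & q):
1: successors {2}; [](~p & q) there: 2:F. ✗
2: successors {3}; [](~p & q) there: 3:T. ✓
3: successors {4}; [](~p & q) there: 4:T. ✓
4: successors {5}; [](~p & q) there: 5:T. ✓
5: no successors, so [][](~p & q) holds vacuously. ✓
— 4 worlds.

3 and 4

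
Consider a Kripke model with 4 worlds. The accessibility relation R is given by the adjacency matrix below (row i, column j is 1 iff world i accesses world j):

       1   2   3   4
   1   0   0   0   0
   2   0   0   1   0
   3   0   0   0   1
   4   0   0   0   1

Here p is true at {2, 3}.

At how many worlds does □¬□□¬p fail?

3

1: no successors, so □¬□□¬p holds vacuously. ✓
2: successors {3}; ¬□□¬p there: 3:F. ✗
3: successors {4}; ¬□□¬p there: 4:F. ✗
4: successors {4}; ¬□□¬p there: 4:F. ✗
Satisfying worlds: {1}.
So □¬□□¬p fails at the other 3 worlds.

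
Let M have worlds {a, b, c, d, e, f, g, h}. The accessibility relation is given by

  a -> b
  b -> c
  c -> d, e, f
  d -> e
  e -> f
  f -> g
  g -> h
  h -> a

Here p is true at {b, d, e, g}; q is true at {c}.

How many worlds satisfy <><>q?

a: successors {b}; <>q there: b:T. ✓
b: successors {c}; <>q there: c:F. ✗
c: successors {d, e, f}; <>q there: d:F, e:F, f:F. ✗
d: successors {e}; <>q there: e:F. ✗
e: successors {f}; <>q there: f:F. ✗
f: successors {g}; <>q there: g:F. ✗
g: successors {h}; <>q there: h:F. ✗
h: successors {a}; <>q there: a:F. ✗
Satisfying worlds: {a}.

1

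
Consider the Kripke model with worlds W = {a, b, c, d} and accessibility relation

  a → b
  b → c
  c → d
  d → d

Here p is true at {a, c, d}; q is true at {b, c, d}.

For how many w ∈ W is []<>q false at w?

0

a: successors {b}; <>q there: b:T. ✓
b: successors {c}; <>q there: c:T. ✓
c: successors {d}; <>q there: d:T. ✓
d: successors {d}; <>q there: d:T. ✓
Satisfying worlds: {a, b, c, d}.
So []<>q fails at the other 0 worlds.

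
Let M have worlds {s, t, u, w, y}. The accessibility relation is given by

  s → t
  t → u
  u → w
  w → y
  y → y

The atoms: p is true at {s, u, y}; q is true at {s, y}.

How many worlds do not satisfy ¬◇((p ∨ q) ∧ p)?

s: ◇((p ∨ q) ∧ p) is F. ✓
t: ◇((p ∨ q) ∧ p) is T. ✗
u: ◇((p ∨ q) ∧ p) is F. ✓
w: ◇((p ∨ q) ∧ p) is T. ✗
y: ◇((p ∨ q) ∧ p) is T. ✗
Satisfying worlds: {s, u}.
So ¬◇((p ∨ q) ∧ p) fails at the other 3 worlds.

3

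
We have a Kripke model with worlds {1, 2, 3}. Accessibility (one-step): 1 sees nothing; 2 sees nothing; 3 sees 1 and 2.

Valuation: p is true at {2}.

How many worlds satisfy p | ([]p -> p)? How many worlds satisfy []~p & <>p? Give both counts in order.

For p | ([]p -> p):
1: p is F, []p -> p is F. ✗
2: p is T, []p -> p is T. ✓
3: p is F, []p -> p is T. ✓
— 2 worlds.
For []~p & <>p:
1: []~p is T, <>p is F. ✗
2: []~p is T, <>p is F. ✗
3: []~p is F, <>p is T. ✗
— 0 worlds.

2 and 0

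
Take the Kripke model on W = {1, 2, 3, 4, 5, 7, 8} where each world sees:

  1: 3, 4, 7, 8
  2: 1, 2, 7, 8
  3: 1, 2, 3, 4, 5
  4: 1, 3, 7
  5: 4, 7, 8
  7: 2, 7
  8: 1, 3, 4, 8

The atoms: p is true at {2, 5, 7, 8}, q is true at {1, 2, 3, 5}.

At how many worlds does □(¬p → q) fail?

1: successors {3, 4, 7, 8}; ¬p → q there: 3:T, 4:F, 7:T, 8:T. ✗
2: successors {1, 2, 7, 8}; ¬p → q there: 1:T, 2:T, 7:T, 8:T. ✓
3: successors {1, 2, 3, 4, 5}; ¬p → q there: 1:T, 2:T, 3:T, 4:F, 5:T. ✗
4: successors {1, 3, 7}; ¬p → q there: 1:T, 3:T, 7:T. ✓
5: successors {4, 7, 8}; ¬p → q there: 4:F, 7:T, 8:T. ✗
7: successors {2, 7}; ¬p → q there: 2:T, 7:T. ✓
8: successors {1, 3, 4, 8}; ¬p → q there: 1:T, 3:T, 4:F, 8:T. ✗
Satisfying worlds: {2, 4, 7}.
So □(¬p → q) fails at the other 4 worlds.

4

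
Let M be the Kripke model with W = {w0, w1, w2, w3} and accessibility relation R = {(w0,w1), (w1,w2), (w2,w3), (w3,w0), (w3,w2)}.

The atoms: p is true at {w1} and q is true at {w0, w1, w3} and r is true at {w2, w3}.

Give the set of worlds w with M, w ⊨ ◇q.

{w0, w2, w3}

w0: successors {w1}; q there: w1:T. ✓
w1: successors {w2}; q there: w2:F. ✗
w2: successors {w3}; q there: w3:T. ✓
w3: successors {w0, w2}; q there: w0:T, w2:F. ✓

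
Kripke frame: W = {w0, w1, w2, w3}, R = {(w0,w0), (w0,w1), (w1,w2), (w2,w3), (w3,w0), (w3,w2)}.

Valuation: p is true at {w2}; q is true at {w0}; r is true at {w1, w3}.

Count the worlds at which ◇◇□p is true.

w0: successors {w0, w1}; ◇□p there: w0:T, w1:F. ✓
w1: successors {w2}; ◇□p there: w2:F. ✗
w2: successors {w3}; ◇□p there: w3:F. ✗
w3: successors {w0, w2}; ◇□p there: w0:T, w2:F. ✓
Satisfying worlds: {w0, w3}.

2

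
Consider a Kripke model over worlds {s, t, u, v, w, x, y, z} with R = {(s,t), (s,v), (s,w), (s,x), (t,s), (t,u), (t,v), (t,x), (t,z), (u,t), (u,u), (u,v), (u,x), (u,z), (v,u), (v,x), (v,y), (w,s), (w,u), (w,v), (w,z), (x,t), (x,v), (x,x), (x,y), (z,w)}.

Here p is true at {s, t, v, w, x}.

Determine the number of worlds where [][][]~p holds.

1

s: successors {t, v, w, x}; [][]~p there: t:F, v:F, w:F, x:F. ✗
t: successors {s, u, v, x, z}; [][]~p there: s:F, u:F, v:F, x:F, z:F. ✗
u: successors {t, u, v, x, z}; [][]~p there: t:F, u:F, v:F, x:F, z:F. ✗
v: successors {u, x, y}; [][]~p there: u:F, x:F, y:T. ✗
w: successors {s, u, v, z}; [][]~p there: s:F, u:F, v:F, z:F. ✗
x: successors {t, v, x, y}; [][]~p there: t:F, v:F, x:F, y:T. ✗
y: no successors, so [][][]~p holds vacuously. ✓
z: successors {w}; [][]~p there: w:F. ✗
Satisfying worlds: {y}.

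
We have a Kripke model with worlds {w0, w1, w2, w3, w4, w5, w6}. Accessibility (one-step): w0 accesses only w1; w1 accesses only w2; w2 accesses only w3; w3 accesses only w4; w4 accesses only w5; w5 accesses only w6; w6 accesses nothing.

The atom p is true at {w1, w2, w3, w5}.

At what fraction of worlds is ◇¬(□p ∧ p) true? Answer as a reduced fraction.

4/7

w0: successors {w1}; ¬(□p ∧ p) there: w1:F. ✗
w1: successors {w2}; ¬(□p ∧ p) there: w2:F. ✗
w2: successors {w3}; ¬(□p ∧ p) there: w3:T. ✓
w3: successors {w4}; ¬(□p ∧ p) there: w4:T. ✓
w4: successors {w5}; ¬(□p ∧ p) there: w5:T. ✓
w5: successors {w6}; ¬(□p ∧ p) there: w6:T. ✓
w6: no successors, so ◇¬(□p ∧ p) fails. ✗
That's 4 of 7 worlds, so 4/7.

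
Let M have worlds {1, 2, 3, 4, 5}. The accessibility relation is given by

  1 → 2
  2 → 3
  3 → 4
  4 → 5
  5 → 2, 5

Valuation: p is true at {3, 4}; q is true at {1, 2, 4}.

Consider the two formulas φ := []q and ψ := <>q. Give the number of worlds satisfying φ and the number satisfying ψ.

2 and 3

For []q:
1: successors {2}; q there: 2:T. ✓
2: successors {3}; q there: 3:F. ✗
3: successors {4}; q there: 4:T. ✓
4: successors {5}; q there: 5:F. ✗
5: successors {2, 5}; q there: 2:T, 5:F. ✗
— 2 worlds.
For <>q:
1: successors {2}; q there: 2:T. ✓
2: successors {3}; q there: 3:F. ✗
3: successors {4}; q there: 4:T. ✓
4: successors {5}; q there: 5:F. ✗
5: successors {2, 5}; q there: 2:T, 5:F. ✓
— 3 worlds.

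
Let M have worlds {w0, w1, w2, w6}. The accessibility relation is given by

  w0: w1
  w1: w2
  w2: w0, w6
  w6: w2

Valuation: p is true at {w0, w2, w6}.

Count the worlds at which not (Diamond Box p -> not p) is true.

w0: Diamond Box p -> not p is F. ✓
w1: Diamond Box p -> not p is T. ✗
w2: Diamond Box p -> not p is F. ✓
w6: Diamond Box p -> not p is F. ✓
Satisfying worlds: {w0, w2, w6}.

3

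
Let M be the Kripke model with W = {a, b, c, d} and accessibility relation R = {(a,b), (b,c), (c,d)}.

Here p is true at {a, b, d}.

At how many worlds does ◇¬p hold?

1

a: successors {b}; ¬p there: b:F. ✗
b: successors {c}; ¬p there: c:T. ✓
c: successors {d}; ¬p there: d:F. ✗
d: no successors, so ◇¬p fails. ✗
Satisfying worlds: {b}.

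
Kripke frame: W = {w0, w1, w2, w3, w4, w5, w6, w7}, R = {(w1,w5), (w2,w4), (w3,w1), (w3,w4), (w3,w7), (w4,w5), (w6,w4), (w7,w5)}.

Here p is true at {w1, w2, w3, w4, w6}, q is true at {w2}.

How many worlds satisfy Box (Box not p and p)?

4

w0: no successors, so Box (Box not p and p) holds vacuously. ✓
w1: successors {w5}; Box not p and p there: w5:F. ✗
w2: successors {w4}; Box not p and p there: w4:T. ✓
w3: successors {w1, w4, w7}; Box not p and p there: w1:T, w4:T, w7:F. ✗
w4: successors {w5}; Box not p and p there: w5:F. ✗
w5: no successors, so Box (Box not p and p) holds vacuously. ✓
w6: successors {w4}; Box not p and p there: w4:T. ✓
w7: successors {w5}; Box not p and p there: w5:F. ✗
Satisfying worlds: {w0, w2, w5, w6}.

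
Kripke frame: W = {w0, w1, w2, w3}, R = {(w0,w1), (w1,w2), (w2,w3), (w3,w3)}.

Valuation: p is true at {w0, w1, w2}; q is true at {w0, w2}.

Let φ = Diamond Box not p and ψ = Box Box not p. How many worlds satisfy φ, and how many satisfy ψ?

3 and 3

For Diamond Box not p:
w0: successors {w1}; Box not p there: w1:F. ✗
w1: successors {w2}; Box not p there: w2:T. ✓
w2: successors {w3}; Box not p there: w3:T. ✓
w3: successors {w3}; Box not p there: w3:T. ✓
— 3 worlds.
For Box Box not p:
w0: successors {w1}; Box not p there: w1:F. ✗
w1: successors {w2}; Box not p there: w2:T. ✓
w2: successors {w3}; Box not p there: w3:T. ✓
w3: successors {w3}; Box not p there: w3:T. ✓
— 3 worlds.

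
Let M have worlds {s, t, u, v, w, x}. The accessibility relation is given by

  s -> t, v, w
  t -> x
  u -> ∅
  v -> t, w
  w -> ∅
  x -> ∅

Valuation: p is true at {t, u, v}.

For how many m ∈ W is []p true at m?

3

s: successors {t, v, w}; p there: t:T, v:T, w:F. ✗
t: successors {x}; p there: x:F. ✗
u: no successors, so []p holds vacuously. ✓
v: successors {t, w}; p there: t:T, w:F. ✗
w: no successors, so []p holds vacuously. ✓
x: no successors, so []p holds vacuously. ✓
Satisfying worlds: {u, w, x}.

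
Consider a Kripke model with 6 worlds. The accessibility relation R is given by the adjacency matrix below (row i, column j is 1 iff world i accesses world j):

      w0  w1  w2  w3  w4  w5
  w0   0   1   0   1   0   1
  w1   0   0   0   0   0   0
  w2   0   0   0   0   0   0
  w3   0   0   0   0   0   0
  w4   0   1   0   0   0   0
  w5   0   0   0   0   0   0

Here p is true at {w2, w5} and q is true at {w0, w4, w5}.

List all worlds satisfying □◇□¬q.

{w1, w2, w3, w5}

w0: successors {w1, w3, w5}; ◇□¬q there: w1:F, w3:F, w5:F. ✗
w1: no successors, so □◇□¬q holds vacuously. ✓
w2: no successors, so □◇□¬q holds vacuously. ✓
w3: no successors, so □◇□¬q holds vacuously. ✓
w4: successors {w1}; ◇□¬q there: w1:F. ✗
w5: no successors, so □◇□¬q holds vacuously. ✓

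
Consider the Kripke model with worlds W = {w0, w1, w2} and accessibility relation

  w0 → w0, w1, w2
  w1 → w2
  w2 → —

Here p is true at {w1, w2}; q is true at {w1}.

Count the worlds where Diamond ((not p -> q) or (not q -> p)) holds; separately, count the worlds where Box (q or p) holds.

2 and 2

For Diamond ((not p -> q) or (not q -> p)):
w0: successors {w0, w1, w2}; (not p -> q) or (not q -> p) there: w0:F, w1:T, w2:T. ✓
w1: successors {w2}; (not p -> q) or (not q -> p) there: w2:T. ✓
w2: no successors, so Diamond ((not p -> q) or (not q -> p)) fails. ✗
— 2 worlds.
For Box (q or p):
w0: successors {w0, w1, w2}; q or p there: w0:F, w1:T, w2:T. ✗
w1: successors {w2}; q or p there: w2:T. ✓
w2: no successors, so Box (q or p) holds vacuously. ✓
— 2 worlds.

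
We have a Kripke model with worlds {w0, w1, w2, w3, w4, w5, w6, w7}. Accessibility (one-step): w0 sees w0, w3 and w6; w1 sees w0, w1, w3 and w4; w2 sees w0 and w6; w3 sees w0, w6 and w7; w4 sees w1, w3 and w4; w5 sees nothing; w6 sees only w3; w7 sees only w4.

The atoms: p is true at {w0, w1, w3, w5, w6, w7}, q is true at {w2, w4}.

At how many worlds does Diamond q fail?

5

w0: successors {w0, w3, w6}; q there: w0:F, w3:F, w6:F. ✗
w1: successors {w0, w1, w3, w4}; q there: w0:F, w1:F, w3:F, w4:T. ✓
w2: successors {w0, w6}; q there: w0:F, w6:F. ✗
w3: successors {w0, w6, w7}; q there: w0:F, w6:F, w7:F. ✗
w4: successors {w1, w3, w4}; q there: w1:F, w3:F, w4:T. ✓
w5: no successors, so Diamond q fails. ✗
w6: successors {w3}; q there: w3:F. ✗
w7: successors {w4}; q there: w4:T. ✓
Satisfying worlds: {w1, w4, w7}.
So Diamond q fails at the other 5 worlds.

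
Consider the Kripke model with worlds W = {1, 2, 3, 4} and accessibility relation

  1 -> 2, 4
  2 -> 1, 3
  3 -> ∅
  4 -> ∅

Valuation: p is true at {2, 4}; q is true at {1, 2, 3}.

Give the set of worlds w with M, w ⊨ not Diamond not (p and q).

1: Diamond not (p and q) is T. ✗
2: Diamond not (p and q) is T. ✗
3: Diamond not (p and q) is F. ✓
4: Diamond not (p and q) is F. ✓

{3, 4}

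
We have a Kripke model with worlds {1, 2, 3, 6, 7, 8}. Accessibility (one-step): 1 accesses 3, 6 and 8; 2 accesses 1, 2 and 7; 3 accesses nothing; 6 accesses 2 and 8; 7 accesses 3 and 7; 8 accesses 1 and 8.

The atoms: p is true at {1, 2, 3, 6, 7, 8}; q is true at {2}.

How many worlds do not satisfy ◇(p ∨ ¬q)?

1

1: successors {3, 6, 8}; p ∨ ¬q there: 3:T, 6:T, 8:T. ✓
2: successors {1, 2, 7}; p ∨ ¬q there: 1:T, 2:T, 7:T. ✓
3: no successors, so ◇(p ∨ ¬q) fails. ✗
6: successors {2, 8}; p ∨ ¬q there: 2:T, 8:T. ✓
7: successors {3, 7}; p ∨ ¬q there: 3:T, 7:T. ✓
8: successors {1, 8}; p ∨ ¬q there: 1:T, 8:T. ✓
Satisfying worlds: {1, 2, 6, 7, 8}.
So ◇(p ∨ ¬q) fails at the other 1 world.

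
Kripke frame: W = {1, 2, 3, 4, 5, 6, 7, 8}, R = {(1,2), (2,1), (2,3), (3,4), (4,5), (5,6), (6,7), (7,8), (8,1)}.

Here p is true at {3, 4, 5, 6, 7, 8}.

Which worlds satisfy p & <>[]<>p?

1: p is F, <>[]<>p is F. ✗
2: p is F, <>[]<>p is T. ✗
3: p is T, <>[]<>p is T. ✓
4: p is T, <>[]<>p is T. ✓
5: p is T, <>[]<>p is T. ✓
6: p is T, <>[]<>p is F. ✗
7: p is T, <>[]<>p is F. ✗
8: p is T, <>[]<>p is T. ✓

{3, 4, 5, 8}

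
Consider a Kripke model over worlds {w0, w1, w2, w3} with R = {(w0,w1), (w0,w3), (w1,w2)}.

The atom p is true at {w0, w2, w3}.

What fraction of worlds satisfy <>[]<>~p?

w0: successors {w1, w3}; []<>~p there: w1:F, w3:T. ✓
w1: successors {w2}; []<>~p there: w2:T. ✓
w2: no successors, so <>[]<>~p fails. ✗
w3: no successors, so <>[]<>~p fails. ✗
That's 2 of 4 worlds, so 2/4 = 1/2.

1/2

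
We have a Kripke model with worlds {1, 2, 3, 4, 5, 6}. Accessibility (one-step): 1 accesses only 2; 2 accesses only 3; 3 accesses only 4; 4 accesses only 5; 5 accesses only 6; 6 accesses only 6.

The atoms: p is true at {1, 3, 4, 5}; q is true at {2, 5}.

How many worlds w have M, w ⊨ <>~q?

4

1: successors {2}; ~q there: 2:F. ✗
2: successors {3}; ~q there: 3:T. ✓
3: successors {4}; ~q there: 4:T. ✓
4: successors {5}; ~q there: 5:F. ✗
5: successors {6}; ~q there: 6:T. ✓
6: successors {6}; ~q there: 6:T. ✓
Satisfying worlds: {2, 3, 5, 6}.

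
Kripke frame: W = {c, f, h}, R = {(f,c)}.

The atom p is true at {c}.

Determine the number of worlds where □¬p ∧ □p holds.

c: □¬p is T, □p is T. ✓
f: □¬p is F, □p is T. ✗
h: □¬p is T, □p is T. ✓
Satisfying worlds: {c, h}.

2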